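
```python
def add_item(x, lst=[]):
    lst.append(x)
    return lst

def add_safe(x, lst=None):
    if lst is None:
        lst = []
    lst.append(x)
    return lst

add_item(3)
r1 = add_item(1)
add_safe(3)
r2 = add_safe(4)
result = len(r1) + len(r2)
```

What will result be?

Step 1: add_item shares mutable default: after 2 calls, lst = [3, 1], len = 2.
Step 2: add_safe creates fresh list each time: r2 = [4], len = 1.
Step 3: result = 2 + 1 = 3

The answer is 3.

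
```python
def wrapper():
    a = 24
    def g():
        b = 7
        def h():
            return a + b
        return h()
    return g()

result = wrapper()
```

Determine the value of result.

Step 1: wrapper() defines a = 24. g() defines b = 7.
Step 2: h() accesses both from enclosing scopes: a = 24, b = 7.
Step 3: result = 24 + 7 = 31

The answer is 31.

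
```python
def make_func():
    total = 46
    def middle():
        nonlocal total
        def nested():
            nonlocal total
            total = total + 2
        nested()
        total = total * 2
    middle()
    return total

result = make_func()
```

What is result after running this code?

Step 1: total = 46.
Step 2: nested() adds 2: total = 46 + 2 = 48.
Step 3: middle() doubles: total = 48 * 2 = 96.
Step 4: result = 96

The answer is 96.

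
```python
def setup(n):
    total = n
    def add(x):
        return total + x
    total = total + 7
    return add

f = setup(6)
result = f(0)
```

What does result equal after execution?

Step 1: setup(6) sets total = 6, then total = 6 + 7 = 13.
Step 2: Closures capture by reference, so add sees total = 13.
Step 3: f(0) returns 13 + 0 = 13

The answer is 13.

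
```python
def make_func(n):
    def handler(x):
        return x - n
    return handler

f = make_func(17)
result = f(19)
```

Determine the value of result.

Step 1: make_func(17) creates a closure capturing n = 17.
Step 2: f(19) computes 19 - 17 = 2.
Step 3: result = 2

The answer is 2.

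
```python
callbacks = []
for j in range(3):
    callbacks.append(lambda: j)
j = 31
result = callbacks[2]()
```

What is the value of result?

Step 1: Lambdas capture the variable j by reference, not by value.
Step 2: After the loop, j is reassigned to 31.
Step 3: callbacks[2]() looks up the current j = 31. result = 31

The answer is 31.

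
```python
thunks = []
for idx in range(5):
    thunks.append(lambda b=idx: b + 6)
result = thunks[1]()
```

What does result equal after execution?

Step 1: Default argument b=idx captures idx's value at definition time.
Step 2: thunks[1] was defined when idx = 1, so b defaults to 1.
Step 3: result = 1 + 6 = 7 (default arg fixes the late binding issue)

The answer is 7.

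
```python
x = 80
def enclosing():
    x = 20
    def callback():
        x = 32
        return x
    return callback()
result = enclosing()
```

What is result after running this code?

Step 1: Three scopes define x: global (80), enclosing (20), callback (32).
Step 2: callback() has its own local x = 32, which shadows both enclosing and global.
Step 3: result = 32 (local wins in LEGB)

The answer is 32.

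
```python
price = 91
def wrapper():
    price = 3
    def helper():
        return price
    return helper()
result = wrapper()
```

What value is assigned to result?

Step 1: price = 91 globally, but wrapper() defines price = 3 locally.
Step 2: helper() looks up price. Not in local scope, so checks enclosing scope (wrapper) and finds price = 3.
Step 3: result = 3

The answer is 3.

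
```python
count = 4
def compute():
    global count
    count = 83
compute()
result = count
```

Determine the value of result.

Step 1: count = 4 globally.
Step 2: compute() declares global count and sets it to 83.
Step 3: After compute(), global count = 83. result = 83

The answer is 83.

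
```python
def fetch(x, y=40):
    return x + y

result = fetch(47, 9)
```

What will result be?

Step 1: fetch(47, 9) overrides default y with 9.
Step 2: Returns 47 + 9 = 56.
Step 3: result = 56

The answer is 56.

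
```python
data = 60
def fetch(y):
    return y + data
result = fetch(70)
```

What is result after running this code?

Step 1: data = 60 is defined globally.
Step 2: fetch(70) uses parameter y = 70 and looks up data from global scope = 60.
Step 3: result = 70 + 60 = 130

The answer is 130.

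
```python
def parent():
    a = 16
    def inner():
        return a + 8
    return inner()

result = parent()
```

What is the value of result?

Step 1: parent() defines a = 16.
Step 2: inner() reads a = 16 from enclosing scope, returns 16 + 8 = 24.
Step 3: result = 24

The answer is 24.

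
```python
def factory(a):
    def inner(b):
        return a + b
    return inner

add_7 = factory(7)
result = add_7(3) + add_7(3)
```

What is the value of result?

Step 1: add_7 captures a = 7.
Step 2: add_7(3) = 7 + 3 = 10, called twice.
Step 3: result = 10 + 10 = 20

The answer is 20.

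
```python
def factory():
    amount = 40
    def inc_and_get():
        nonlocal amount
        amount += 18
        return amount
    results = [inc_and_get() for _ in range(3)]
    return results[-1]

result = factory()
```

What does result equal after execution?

Step 1: amount = 40.
Step 2: Three calls to inc_and_get(), each adding 18.
Step 3: Last value = 40 + 18 * 3 = 94

The answer is 94.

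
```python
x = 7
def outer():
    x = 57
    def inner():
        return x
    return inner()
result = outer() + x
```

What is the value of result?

Step 1: Global x = 7. outer() shadows with x = 57.
Step 2: inner() returns enclosing x = 57. outer() = 57.
Step 3: result = 57 + global x (7) = 64

The answer is 64.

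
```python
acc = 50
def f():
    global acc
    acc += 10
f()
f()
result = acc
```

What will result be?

Step 1: acc = 50.
Step 2: First f(): acc = 50 + 10 = 60.
Step 3: Second f(): acc = 60 + 10 = 70. result = 70

The answer is 70.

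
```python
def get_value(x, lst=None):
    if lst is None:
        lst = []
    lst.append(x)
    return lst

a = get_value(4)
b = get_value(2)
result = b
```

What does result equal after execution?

Step 1: None default with guard creates a NEW list each call.
Step 2: a = [4] (fresh list). b = [2] (another fresh list).
Step 3: result = [2] (this is the fix for mutable default)

The answer is [2].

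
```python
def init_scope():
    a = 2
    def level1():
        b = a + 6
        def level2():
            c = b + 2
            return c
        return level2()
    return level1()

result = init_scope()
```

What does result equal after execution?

Step 1: a = 2. b = a + 6 = 8.
Step 2: c = b + 2 = 8 + 2 = 10.
Step 3: result = 10

The answer is 10.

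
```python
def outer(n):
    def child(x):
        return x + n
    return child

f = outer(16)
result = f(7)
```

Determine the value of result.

Step 1: outer(16) creates a closure that captures n = 16.
Step 2: f(7) calls the closure with x = 7, returning 7 + 16 = 23.
Step 3: result = 23

The answer is 23.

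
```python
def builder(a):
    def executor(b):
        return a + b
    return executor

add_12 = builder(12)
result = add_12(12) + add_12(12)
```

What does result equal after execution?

Step 1: add_12 captures a = 12.
Step 2: add_12(12) = 12 + 12 = 24, called twice.
Step 3: result = 24 + 24 = 48

The answer is 48.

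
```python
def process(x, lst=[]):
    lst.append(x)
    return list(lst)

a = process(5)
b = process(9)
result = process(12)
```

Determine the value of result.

Step 1: Default list is shared. list() creates copies for return values.
Step 2: Internal list grows: [5] -> [5, 9] -> [5, 9, 12].
Step 3: result = [5, 9, 12]

The answer is [5, 9, 12].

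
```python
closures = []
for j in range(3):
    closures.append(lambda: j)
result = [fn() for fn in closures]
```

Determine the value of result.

Step 1: All 3 lambdas share the same variable j.
Step 2: After the loop, j = 2.
Step 3: Each call returns 2. result = [2, 2, 2]

The answer is [2, 2, 2].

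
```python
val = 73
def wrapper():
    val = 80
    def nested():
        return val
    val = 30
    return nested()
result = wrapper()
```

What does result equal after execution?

Step 1: wrapper() sets val = 80, then later val = 30.
Step 2: nested() is called after val is reassigned to 30. Closures capture variables by reference, not by value.
Step 3: result = 30

The answer is 30.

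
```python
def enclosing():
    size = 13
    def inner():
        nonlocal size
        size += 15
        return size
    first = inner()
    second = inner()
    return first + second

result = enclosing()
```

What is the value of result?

Step 1: size starts at 13.
Step 2: First call: size = 13 + 15 = 28, returns 28.
Step 3: Second call: size = 28 + 15 = 43, returns 43.
Step 4: result = 28 + 43 = 71

The answer is 71.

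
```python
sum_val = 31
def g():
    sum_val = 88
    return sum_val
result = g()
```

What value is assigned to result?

Step 1: Global sum_val = 31.
Step 2: g() creates local sum_val = 88, shadowing the global.
Step 3: Returns local sum_val = 88. result = 88

The answer is 88.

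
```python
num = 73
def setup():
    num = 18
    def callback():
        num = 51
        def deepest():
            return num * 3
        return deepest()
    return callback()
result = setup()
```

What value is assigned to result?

Step 1: deepest() looks up num through LEGB: not local, finds num = 51 in enclosing callback().
Step 2: Returns 51 * 3 = 153.
Step 3: result = 153

The answer is 153.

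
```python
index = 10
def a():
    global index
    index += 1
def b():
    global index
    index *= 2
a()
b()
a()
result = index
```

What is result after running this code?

Step 1: index = 10.
Step 2: a(): index = 10 + 1 = 11.
Step 3: b(): index = 11 * 2 = 22.
Step 4: a(): index = 22 + 1 = 23

The answer is 23.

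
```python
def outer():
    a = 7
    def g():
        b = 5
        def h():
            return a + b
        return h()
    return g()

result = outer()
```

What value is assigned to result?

Step 1: outer() defines a = 7. g() defines b = 5.
Step 2: h() accesses both from enclosing scopes: a = 7, b = 5.
Step 3: result = 7 + 5 = 12

The answer is 12.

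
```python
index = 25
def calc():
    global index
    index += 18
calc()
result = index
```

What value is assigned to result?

Step 1: index = 25 globally.
Step 2: calc() modifies global index: index += 18 = 43.
Step 3: result = 43

The answer is 43.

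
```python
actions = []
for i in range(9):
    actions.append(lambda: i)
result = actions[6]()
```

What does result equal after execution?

Step 1: The loop creates 9 lambdas, all referencing the same variable i.
Step 2: After the loop, i = 8 (final value).
Step 3: actions[6]() looks up i at call time and finds 8. This is the late binding gotcha. result = 8

The answer is 8.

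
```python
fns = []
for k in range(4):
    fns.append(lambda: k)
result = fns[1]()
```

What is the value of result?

Step 1: The loop creates 4 lambdas, all referencing the same variable k.
Step 2: After the loop, k = 3 (final value).
Step 3: fns[1]() looks up k at call time and finds 3. This is the late binding gotcha. result = 3

The answer is 3.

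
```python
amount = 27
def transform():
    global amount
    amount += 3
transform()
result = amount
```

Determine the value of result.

Step 1: amount = 27 globally.
Step 2: transform() modifies global amount: amount += 3 = 30.
Step 3: result = 30

The answer is 30.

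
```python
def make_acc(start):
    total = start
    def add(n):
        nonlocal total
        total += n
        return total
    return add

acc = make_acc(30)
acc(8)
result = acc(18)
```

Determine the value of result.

Step 1: make_acc(30) creates closure with total = 30.
Step 2: First acc(8): total = 30 + 8 = 38.
Step 3: Second acc(18): total = 38 + 18 = 56. result = 56

The answer is 56.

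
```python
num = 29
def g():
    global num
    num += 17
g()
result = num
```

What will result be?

Step 1: num = 29 globally.
Step 2: g() modifies global num: num += 17 = 46.
Step 3: result = 46

The answer is 46.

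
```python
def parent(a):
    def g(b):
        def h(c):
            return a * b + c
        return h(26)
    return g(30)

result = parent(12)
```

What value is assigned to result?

Step 1: a = 12, b = 30, c = 26.
Step 2: h() computes a * b + c = 12 * 30 + 26 = 386.
Step 3: result = 386

The answer is 386.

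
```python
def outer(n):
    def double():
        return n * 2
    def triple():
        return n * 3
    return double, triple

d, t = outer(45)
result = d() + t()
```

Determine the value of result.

Step 1: Both closures capture the same n = 45.
Step 2: d() = 45 * 2 = 90, t() = 45 * 3 = 135.
Step 3: result = 90 + 135 = 225

The answer is 225.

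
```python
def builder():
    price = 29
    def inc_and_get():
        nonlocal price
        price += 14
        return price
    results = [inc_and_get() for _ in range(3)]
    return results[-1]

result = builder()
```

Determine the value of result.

Step 1: price = 29.
Step 2: Three calls to inc_and_get(), each adding 14.
Step 3: Last value = 29 + 14 * 3 = 71

The answer is 71.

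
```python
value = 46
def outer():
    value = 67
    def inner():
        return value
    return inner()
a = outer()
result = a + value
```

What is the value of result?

Step 1: outer() has local value = 67. inner() reads from enclosing.
Step 2: outer() returns 67. Global value = 46 unchanged.
Step 3: result = 67 + 46 = 113

The answer is 113.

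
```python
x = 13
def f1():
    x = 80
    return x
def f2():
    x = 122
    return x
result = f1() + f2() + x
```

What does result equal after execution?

Step 1: Each function shadows global x with its own local.
Step 2: f1() returns 80, f2() returns 122.
Step 3: Global x = 13 is unchanged. result = 80 + 122 + 13 = 215

The answer is 215.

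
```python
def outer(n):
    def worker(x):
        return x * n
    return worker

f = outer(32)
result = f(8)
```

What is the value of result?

Step 1: outer(32) creates a closure capturing n = 32.
Step 2: f(8) computes 8 * 32 = 256.
Step 3: result = 256

The answer is 256.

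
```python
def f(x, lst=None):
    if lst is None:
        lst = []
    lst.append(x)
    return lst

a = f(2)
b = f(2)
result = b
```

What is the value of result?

Step 1: None default with guard creates a NEW list each call.
Step 2: a = [2] (fresh list). b = [2] (another fresh list).
Step 3: result = [2] (this is the fix for mutable default)

The answer is [2].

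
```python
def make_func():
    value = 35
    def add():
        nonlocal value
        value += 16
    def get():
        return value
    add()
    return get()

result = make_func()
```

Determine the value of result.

Step 1: value = 35. add() modifies it via nonlocal, get() reads it.
Step 2: add() makes value = 35 + 16 = 51.
Step 3: get() returns 51. result = 51

The answer is 51.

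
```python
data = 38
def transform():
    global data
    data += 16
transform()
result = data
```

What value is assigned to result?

Step 1: data = 38 globally.
Step 2: transform() modifies global data: data += 16 = 54.
Step 3: result = 54

The answer is 54.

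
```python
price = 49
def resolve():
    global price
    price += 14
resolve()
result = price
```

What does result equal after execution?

Step 1: price = 49 globally.
Step 2: resolve() modifies global price: price += 14 = 63.
Step 3: result = 63

The answer is 63.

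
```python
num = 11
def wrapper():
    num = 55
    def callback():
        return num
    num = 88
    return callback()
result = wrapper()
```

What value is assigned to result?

Step 1: wrapper() sets num = 55, then later num = 88.
Step 2: callback() is called after num is reassigned to 88. Closures capture variables by reference, not by value.
Step 3: result = 88

The answer is 88.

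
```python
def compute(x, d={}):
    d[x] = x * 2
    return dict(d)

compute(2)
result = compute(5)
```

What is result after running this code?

Step 1: Mutable default dict is shared across calls.
Step 2: First call adds 2: 4. Second call adds 5: 10.
Step 3: result = {2: 4, 5: 10}

The answer is {2: 4, 5: 10}.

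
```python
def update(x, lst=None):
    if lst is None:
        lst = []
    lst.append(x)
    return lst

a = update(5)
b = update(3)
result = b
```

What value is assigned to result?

Step 1: None default with guard creates a NEW list each call.
Step 2: a = [5] (fresh list). b = [3] (another fresh list).
Step 3: result = [3] (this is the fix for mutable default)

The answer is [3].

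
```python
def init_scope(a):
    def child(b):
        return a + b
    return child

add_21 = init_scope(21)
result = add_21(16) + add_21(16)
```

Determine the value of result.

Step 1: add_21 captures a = 21.
Step 2: add_21(16) = 21 + 16 = 37, called twice.
Step 3: result = 37 + 37 = 74

The answer is 74.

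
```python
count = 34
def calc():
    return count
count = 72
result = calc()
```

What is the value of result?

Step 1: count is first set to 34, then reassigned to 72.
Step 2: calc() is called after the reassignment, so it looks up the current global count = 72.
Step 3: result = 72

The answer is 72.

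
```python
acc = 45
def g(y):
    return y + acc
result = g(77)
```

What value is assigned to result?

Step 1: acc = 45 is defined globally.
Step 2: g(77) uses parameter y = 77 and looks up acc from global scope = 45.
Step 3: result = 77 + 45 = 122

The answer is 122.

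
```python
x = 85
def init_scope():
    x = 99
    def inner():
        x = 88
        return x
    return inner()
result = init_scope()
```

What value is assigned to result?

Step 1: Three scopes define x: global (85), init_scope (99), inner (88).
Step 2: inner() has its own local x = 88, which shadows both enclosing and global.
Step 3: result = 88 (local wins in LEGB)

The answer is 88.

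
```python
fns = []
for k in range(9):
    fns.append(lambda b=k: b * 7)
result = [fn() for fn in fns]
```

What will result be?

Step 1: Default arg b=k captures k at each iteration.
Step 2: fns[k] has b defaulting to k, returns k * 7.
Step 3: result = [0, 7, 14, 21, 28, 35, 42, 49, 56]

The answer is [0, 7, 14, 21, 28, 35, 42, 49, 56].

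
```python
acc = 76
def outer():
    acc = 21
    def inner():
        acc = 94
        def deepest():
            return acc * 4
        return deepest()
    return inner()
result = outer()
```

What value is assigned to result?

Step 1: deepest() looks up acc through LEGB: not local, finds acc = 94 in enclosing inner().
Step 2: Returns 94 * 4 = 376.
Step 3: result = 376

The answer is 376.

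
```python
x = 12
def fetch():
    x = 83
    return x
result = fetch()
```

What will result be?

Step 1: Global x = 12.
Step 2: fetch() creates local x = 83, shadowing the global.
Step 3: Returns local x = 83. result = 83

The answer is 83.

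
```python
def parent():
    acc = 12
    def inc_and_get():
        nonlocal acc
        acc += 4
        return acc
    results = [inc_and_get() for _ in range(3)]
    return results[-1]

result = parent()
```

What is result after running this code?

Step 1: acc = 12.
Step 2: Three calls to inc_and_get(), each adding 4.
Step 3: Last value = 12 + 4 * 3 = 24

The answer is 24.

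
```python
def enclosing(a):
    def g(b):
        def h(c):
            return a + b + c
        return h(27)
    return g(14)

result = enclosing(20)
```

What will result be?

Step 1: a = 20, b = 14, c = 27 across three nested scopes.
Step 2: h() accesses all three via LEGB rule.
Step 3: result = 20 + 14 + 27 = 61

The answer is 61.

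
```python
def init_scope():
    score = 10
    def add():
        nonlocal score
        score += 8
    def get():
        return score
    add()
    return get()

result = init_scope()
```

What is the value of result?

Step 1: score = 10. add() modifies it via nonlocal, get() reads it.
Step 2: add() makes score = 10 + 8 = 18.
Step 3: get() returns 18. result = 18

The answer is 18.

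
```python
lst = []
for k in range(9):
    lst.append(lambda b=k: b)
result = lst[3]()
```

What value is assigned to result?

Step 1: Default argument b=k captures k's value at each iteration.
Step 2: lst[3] captured b = 3 when k was 3.
Step 3: result = 3

The answer is 3.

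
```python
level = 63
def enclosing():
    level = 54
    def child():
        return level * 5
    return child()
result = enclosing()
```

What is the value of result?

Step 1: enclosing() shadows global level with level = 54.
Step 2: child() finds level = 54 in enclosing scope, computes 54 * 5 = 270.
Step 3: result = 270

The answer is 270.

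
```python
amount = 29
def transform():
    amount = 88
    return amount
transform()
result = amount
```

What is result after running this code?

Step 1: amount = 29 globally.
Step 2: transform() creates a LOCAL amount = 88 (no global keyword!).
Step 3: The global amount is unchanged. result = 29

The answer is 29.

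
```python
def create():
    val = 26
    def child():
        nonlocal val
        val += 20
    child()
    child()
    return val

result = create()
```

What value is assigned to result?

Step 1: val starts at 26.
Step 2: child() is called 2 times, each adding 20.
Step 3: val = 26 + 20 * 2 = 66

The answer is 66.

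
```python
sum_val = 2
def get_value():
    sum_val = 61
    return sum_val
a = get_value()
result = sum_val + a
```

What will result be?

Step 1: Global sum_val = 2. get_value() returns local sum_val = 61.
Step 2: a = 61. Global sum_val still = 2.
Step 3: result = 2 + 61 = 63

The answer is 63.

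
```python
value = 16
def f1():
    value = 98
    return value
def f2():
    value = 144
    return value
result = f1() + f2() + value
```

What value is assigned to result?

Step 1: Each function shadows global value with its own local.
Step 2: f1() returns 98, f2() returns 144.
Step 3: Global value = 16 is unchanged. result = 98 + 144 + 16 = 258

The answer is 258.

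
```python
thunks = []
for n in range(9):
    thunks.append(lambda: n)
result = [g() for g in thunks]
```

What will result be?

Step 1: All 9 lambdas share the same variable n.
Step 2: After the loop, n = 8.
Step 3: Each call returns 8. result = [8, 8, 8, 8, 8, 8, 8, 8, 8]

The answer is [8, 8, 8, 8, 8, 8, 8, 8, 8].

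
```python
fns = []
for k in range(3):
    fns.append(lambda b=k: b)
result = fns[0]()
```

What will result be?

Step 1: Default argument b=k captures k's value at each iteration.
Step 2: fns[0] captured b = 0 when k was 0.
Step 3: result = 0

The answer is 0.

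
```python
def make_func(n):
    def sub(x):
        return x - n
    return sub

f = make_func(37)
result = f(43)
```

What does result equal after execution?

Step 1: make_func(37) creates a closure capturing n = 37.
Step 2: f(43) computes 43 - 37 = 6.
Step 3: result = 6

The answer is 6.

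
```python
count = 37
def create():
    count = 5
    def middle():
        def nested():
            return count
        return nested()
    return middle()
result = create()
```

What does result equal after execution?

Step 1: create() defines count = 5. middle() and nested() have no local count.
Step 2: nested() checks local (none), enclosing middle() (none), enclosing create() and finds count = 5.
Step 3: result = 5

The answer is 5.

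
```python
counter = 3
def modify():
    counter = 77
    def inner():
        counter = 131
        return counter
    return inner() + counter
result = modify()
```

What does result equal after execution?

Step 1: modify() has local counter = 77. inner() has local counter = 131.
Step 2: inner() returns its local counter = 131.
Step 3: modify() returns 131 + its own counter (77) = 208

The answer is 208.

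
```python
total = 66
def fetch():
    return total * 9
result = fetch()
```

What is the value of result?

Step 1: total = 66 is defined globally.
Step 2: fetch() looks up total from global scope = 66, then computes 66 * 9 = 594.
Step 3: result = 594

The answer is 594.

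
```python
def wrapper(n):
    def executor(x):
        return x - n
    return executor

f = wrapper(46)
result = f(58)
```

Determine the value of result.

Step 1: wrapper(46) creates a closure capturing n = 46.
Step 2: f(58) computes 58 - 46 = 12.
Step 3: result = 12

The answer is 12.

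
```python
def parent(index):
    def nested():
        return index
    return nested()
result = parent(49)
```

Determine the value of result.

Step 1: parent(49) binds parameter index = 49.
Step 2: nested() looks up index in enclosing scope and finds the parameter index = 49.
Step 3: result = 49

The answer is 49.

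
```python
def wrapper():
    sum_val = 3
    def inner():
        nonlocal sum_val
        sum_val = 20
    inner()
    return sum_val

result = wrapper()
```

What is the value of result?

Step 1: wrapper() sets sum_val = 3.
Step 2: inner() uses nonlocal to reassign sum_val = 20.
Step 3: result = 20

The answer is 20.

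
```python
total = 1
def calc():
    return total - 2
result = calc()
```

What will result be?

Step 1: total = 1 is defined globally.
Step 2: calc() looks up total from global scope = 1, then computes 1 - 2 = -1.
Step 3: result = -1

The answer is -1.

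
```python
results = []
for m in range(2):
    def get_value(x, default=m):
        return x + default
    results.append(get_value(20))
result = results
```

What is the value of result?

Step 1: Default argument default=m is evaluated at function definition time.
Step 2: Each iteration creates get_value with default = current m value.
Step 3: get_value(20) returns 20 + default. results = [20, 21]

The answer is [20, 21].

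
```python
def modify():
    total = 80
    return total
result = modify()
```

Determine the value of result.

Step 1: modify() defines total = 80 in its local scope.
Step 2: return total finds the local variable total = 80.
Step 3: result = 80

The answer is 80.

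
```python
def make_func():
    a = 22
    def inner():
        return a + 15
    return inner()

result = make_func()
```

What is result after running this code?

Step 1: make_func() defines a = 22.
Step 2: inner() reads a = 22 from enclosing scope, returns 22 + 15 = 37.
Step 3: result = 37

The answer is 37.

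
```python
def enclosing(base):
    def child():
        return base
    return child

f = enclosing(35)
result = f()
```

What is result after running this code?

Step 1: enclosing(35) creates closure capturing base = 35.
Step 2: f() returns the captured base = 35.
Step 3: result = 35

The answer is 35.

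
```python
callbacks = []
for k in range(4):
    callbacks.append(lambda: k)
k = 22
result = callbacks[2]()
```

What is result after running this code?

Step 1: Lambdas capture the variable k by reference, not by value.
Step 2: After the loop, k is reassigned to 22.
Step 3: callbacks[2]() looks up the current k = 22. result = 22

The answer is 22.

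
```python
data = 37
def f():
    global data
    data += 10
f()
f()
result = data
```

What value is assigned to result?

Step 1: data = 37.
Step 2: First f(): data = 37 + 10 = 47.
Step 3: Second f(): data = 47 + 10 = 57. result = 57

The answer is 57.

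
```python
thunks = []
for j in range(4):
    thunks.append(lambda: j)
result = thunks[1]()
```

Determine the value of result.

Step 1: The loop creates 4 lambdas, all referencing the same variable j.
Step 2: After the loop, j = 3 (final value).
Step 3: thunks[1]() looks up j at call time and finds 3. This is the late binding gotcha. result = 3

The answer is 3.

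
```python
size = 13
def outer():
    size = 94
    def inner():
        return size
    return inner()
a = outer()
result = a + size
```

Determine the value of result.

Step 1: outer() has local size = 94. inner() reads from enclosing.
Step 2: outer() returns 94. Global size = 13 unchanged.
Step 3: result = 94 + 13 = 107

The answer is 107.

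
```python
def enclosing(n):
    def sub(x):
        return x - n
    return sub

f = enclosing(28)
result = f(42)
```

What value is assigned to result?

Step 1: enclosing(28) creates a closure capturing n = 28.
Step 2: f(42) computes 42 - 28 = 14.
Step 3: result = 14

The answer is 14.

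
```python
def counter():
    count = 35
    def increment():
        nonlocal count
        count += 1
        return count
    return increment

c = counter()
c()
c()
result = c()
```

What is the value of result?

Step 1: counter() creates closure with count = 35.
Step 2: Each c() call increments count via nonlocal. After 3 calls: 35 + 3 = 38.
Step 3: result = 38

The answer is 38.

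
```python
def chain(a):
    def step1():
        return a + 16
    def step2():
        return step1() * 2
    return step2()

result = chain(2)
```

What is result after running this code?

Step 1: chain(2) captures a = 2.
Step 2: step2() calls step1() which returns 2 + 16 = 18.
Step 3: step2() returns 18 * 2 = 36

The answer is 36.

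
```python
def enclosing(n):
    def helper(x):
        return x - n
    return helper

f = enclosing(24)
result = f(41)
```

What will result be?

Step 1: enclosing(24) creates a closure capturing n = 24.
Step 2: f(41) computes 41 - 24 = 17.
Step 3: result = 17

The answer is 17.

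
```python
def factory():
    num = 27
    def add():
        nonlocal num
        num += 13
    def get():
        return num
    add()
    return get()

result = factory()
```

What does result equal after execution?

Step 1: num = 27. add() modifies it via nonlocal, get() reads it.
Step 2: add() makes num = 27 + 13 = 40.
Step 3: get() returns 40. result = 40

The answer is 40.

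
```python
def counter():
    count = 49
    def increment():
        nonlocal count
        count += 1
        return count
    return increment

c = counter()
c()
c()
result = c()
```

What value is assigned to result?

Step 1: counter() creates closure with count = 49.
Step 2: Each c() call increments count via nonlocal. After 3 calls: 49 + 3 = 52.
Step 3: result = 52

The answer is 52.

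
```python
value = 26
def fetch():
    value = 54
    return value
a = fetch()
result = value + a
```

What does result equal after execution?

Step 1: Global value = 26. fetch() returns local value = 54.
Step 2: a = 54. Global value still = 26.
Step 3: result = 26 + 54 = 80

The answer is 80.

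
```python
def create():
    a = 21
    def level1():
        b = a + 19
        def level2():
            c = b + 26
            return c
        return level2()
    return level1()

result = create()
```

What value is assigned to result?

Step 1: a = 21. b = a + 19 = 40.
Step 2: c = b + 26 = 40 + 26 = 66.
Step 3: result = 66

The answer is 66.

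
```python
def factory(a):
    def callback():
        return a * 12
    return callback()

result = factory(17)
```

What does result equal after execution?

Step 1: factory(17) binds parameter a = 17.
Step 2: callback() accesses a = 17 from enclosing scope.
Step 3: result = 17 * 12 = 204

The answer is 204.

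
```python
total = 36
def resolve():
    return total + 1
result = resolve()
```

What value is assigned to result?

Step 1: total = 36 is defined globally.
Step 2: resolve() looks up total from global scope = 36, then computes 36 + 1 = 37.
Step 3: result = 37

The answer is 37.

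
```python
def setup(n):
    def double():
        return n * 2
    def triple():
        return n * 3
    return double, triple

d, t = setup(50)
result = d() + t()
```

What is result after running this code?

Step 1: Both closures capture the same n = 50.
Step 2: d() = 50 * 2 = 100, t() = 50 * 3 = 150.
Step 3: result = 100 + 150 = 250

The answer is 250.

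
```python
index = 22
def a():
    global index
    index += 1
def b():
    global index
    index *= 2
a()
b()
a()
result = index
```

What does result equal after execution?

Step 1: index = 22.
Step 2: a(): index = 22 + 1 = 23.
Step 3: b(): index = 23 * 2 = 46.
Step 4: a(): index = 46 + 1 = 47

The answer is 47.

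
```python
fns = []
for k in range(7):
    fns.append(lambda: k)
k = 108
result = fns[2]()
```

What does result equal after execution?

Step 1: Lambdas capture the variable k by reference, not by value.
Step 2: After the loop, k is reassigned to 108.
Step 3: fns[2]() looks up the current k = 108. result = 108

The answer is 108.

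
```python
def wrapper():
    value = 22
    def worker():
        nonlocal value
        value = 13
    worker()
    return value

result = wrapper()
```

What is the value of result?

Step 1: wrapper() sets value = 22.
Step 2: worker() uses nonlocal to reassign value = 13.
Step 3: result = 13

The answer is 13.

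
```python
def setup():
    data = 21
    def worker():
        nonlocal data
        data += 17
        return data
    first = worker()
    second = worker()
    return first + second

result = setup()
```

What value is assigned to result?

Step 1: data starts at 21.
Step 2: First call: data = 21 + 17 = 38, returns 38.
Step 3: Second call: data = 38 + 17 = 55, returns 55.
Step 4: result = 38 + 55 = 93

The answer is 93.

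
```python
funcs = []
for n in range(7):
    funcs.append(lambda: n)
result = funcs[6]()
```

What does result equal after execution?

Step 1: The loop creates 7 lambdas, all referencing the same variable n.
Step 2: After the loop, n = 6 (final value).
Step 3: funcs[6]() looks up n at call time and finds 6. This is the late binding gotcha. result = 6

The answer is 6.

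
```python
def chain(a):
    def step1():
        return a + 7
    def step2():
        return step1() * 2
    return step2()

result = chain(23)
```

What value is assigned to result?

Step 1: chain(23) captures a = 23.
Step 2: step2() calls step1() which returns 23 + 7 = 30.
Step 3: step2() returns 30 * 2 = 60

The answer is 60.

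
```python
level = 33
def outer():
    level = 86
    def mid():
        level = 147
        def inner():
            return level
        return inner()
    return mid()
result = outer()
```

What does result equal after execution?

Step 1: Three levels of shadowing: global 33, outer 86, mid 147.
Step 2: inner() finds level = 147 in enclosing mid() scope.
Step 3: result = 147

The answer is 147.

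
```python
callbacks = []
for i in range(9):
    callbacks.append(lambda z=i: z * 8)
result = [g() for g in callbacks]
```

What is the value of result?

Step 1: Default arg z=i captures i at each iteration.
Step 2: callbacks[k] has z defaulting to k, returns k * 8.
Step 3: result = [0, 8, 16, 24, 32, 40, 48, 56, 64]

The answer is [0, 8, 16, 24, 32, 40, 48, 56, 64].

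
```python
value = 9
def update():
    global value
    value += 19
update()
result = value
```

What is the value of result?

Step 1: value = 9 globally.
Step 2: update() modifies global value: value += 19 = 28.
Step 3: result = 28

The answer is 28.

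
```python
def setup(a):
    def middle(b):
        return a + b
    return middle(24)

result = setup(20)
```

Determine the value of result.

Step 1: setup(20) passes a = 20.
Step 2: middle(24) has b = 24, reads a = 20 from enclosing.
Step 3: result = 20 + 24 = 44

The answer is 44.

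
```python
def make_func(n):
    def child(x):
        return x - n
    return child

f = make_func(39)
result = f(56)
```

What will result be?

Step 1: make_func(39) creates a closure capturing n = 39.
Step 2: f(56) computes 56 - 39 = 17.
Step 3: result = 17

The answer is 17.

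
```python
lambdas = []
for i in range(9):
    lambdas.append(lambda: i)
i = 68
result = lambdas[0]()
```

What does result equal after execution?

Step 1: Lambdas capture the variable i by reference, not by value.
Step 2: After the loop, i is reassigned to 68.
Step 3: lambdas[0]() looks up the current i = 68. result = 68

The answer is 68.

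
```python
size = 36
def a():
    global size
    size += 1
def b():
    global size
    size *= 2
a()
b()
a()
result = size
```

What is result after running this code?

Step 1: size = 36.
Step 2: a(): size = 36 + 1 = 37.
Step 3: b(): size = 37 * 2 = 74.
Step 4: a(): size = 74 + 1 = 75

The answer is 75.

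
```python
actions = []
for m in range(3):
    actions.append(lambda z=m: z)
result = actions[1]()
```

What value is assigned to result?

Step 1: Default argument z=m captures m's value at each iteration.
Step 2: actions[1] captured z = 1 when m was 1.
Step 3: result = 1

The answer is 1.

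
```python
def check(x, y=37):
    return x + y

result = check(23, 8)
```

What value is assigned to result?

Step 1: check(23, 8) overrides default y with 8.
Step 2: Returns 23 + 8 = 31.
Step 3: result = 31

The answer is 31.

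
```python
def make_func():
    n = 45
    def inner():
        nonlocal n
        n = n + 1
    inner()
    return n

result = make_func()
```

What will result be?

Step 1: make_func() sets n = 45.
Step 2: inner() uses nonlocal to modify n in make_func's scope: n = 45 + 1 = 46.
Step 3: make_func() returns the modified n = 46

The answer is 46.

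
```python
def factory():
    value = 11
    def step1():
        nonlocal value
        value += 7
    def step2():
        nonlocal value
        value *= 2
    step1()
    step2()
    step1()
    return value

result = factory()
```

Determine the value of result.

Step 1: value = 11.
Step 2: step1(): value = 11 + 7 = 18.
Step 3: step2(): value = 18 * 2 = 36.
Step 4: step1(): value = 36 + 7 = 43. result = 43

The answer is 43.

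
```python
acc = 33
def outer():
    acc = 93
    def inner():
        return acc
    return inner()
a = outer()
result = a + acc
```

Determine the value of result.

Step 1: outer() has local acc = 93. inner() reads from enclosing.
Step 2: outer() returns 93. Global acc = 33 unchanged.
Step 3: result = 93 + 33 = 126

The answer is 126.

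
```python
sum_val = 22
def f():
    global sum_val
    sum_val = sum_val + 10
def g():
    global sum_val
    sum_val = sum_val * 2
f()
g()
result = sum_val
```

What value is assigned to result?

Step 1: sum_val = 22.
Step 2: f() adds 10: sum_val = 22 + 10 = 32.
Step 3: g() doubles: sum_val = 32 * 2 = 64.
Step 4: result = 64

The answer is 64.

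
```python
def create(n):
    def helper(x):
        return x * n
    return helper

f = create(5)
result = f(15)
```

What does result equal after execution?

Step 1: create(5) creates a closure capturing n = 5.
Step 2: f(15) computes 15 * 5 = 75.
Step 3: result = 75

The answer is 75.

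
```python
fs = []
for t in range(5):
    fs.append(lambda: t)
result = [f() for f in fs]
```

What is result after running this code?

Step 1: All 5 lambdas share the same variable t.
Step 2: After the loop, t = 4.
Step 3: Each call returns 4. result = [4, 4, 4, 4, 4]

The answer is [4, 4, 4, 4, 4].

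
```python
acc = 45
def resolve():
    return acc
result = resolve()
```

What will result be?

Step 1: acc = 45 is defined in the global scope.
Step 2: resolve() looks up acc. No local acc exists, so Python checks the global scope via LEGB rule and finds acc = 45.
Step 3: result = 45

The answer is 45.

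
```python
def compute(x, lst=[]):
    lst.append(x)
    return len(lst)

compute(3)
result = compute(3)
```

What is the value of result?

Step 1: Mutable default list persists between calls.
Step 2: First call: lst = [3], len = 1. Second call: lst = [3, 3], len = 2.
Step 3: result = 2

The answer is 2.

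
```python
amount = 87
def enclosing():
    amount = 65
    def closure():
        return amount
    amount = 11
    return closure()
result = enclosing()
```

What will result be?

Step 1: enclosing() sets amount = 65, then later amount = 11.
Step 2: closure() is called after amount is reassigned to 11. Closures capture variables by reference, not by value.
Step 3: result = 11

The answer is 11.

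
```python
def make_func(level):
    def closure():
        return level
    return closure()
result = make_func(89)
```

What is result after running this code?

Step 1: make_func(89) binds parameter level = 89.
Step 2: closure() looks up level in enclosing scope and finds the parameter level = 89.
Step 3: result = 89

The answer is 89.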